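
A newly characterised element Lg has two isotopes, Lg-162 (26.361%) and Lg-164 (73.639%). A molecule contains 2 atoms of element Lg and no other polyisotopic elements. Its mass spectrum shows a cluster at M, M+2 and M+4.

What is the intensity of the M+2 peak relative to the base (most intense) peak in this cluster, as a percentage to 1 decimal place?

Term probabilities: M 0.0695, M+2 0.3882, M+4 0.5423. Base peak = M+4.
P(M+4) = C(2,2) × 0.26361^0 × 0.73639^2 = 1 × 1.0000 × 0.54227023 = 0.542270 (base)
P(M+2) = C(2,1) × 0.26361^1 × 0.73639^1 = 2 × 0.26361 × 0.73639 = 0.388240
Relative intensity = 0.388240 / 0.542270 × 100 = 71.6

71.6%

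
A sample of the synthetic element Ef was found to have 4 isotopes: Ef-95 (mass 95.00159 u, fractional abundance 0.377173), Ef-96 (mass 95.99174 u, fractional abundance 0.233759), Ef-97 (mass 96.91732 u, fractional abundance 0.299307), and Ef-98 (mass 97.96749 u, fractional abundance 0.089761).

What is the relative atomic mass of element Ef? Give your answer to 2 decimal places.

The abundance-weighted mean is 0.377173 × 95.00159 + 0.233759 × 95.99174 + 0.299307 × 96.91732 + 0.089761 × 97.96749
= 35.832035 + 22.438933 + 29.008032 + 8.793660 = 96.072660 u

96.07 u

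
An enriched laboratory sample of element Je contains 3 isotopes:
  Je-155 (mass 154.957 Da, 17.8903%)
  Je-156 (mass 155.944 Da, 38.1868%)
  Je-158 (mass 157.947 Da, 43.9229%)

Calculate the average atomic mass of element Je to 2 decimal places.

156.65 Da

Ar = Σ fᵢ·mᵢ = 0.178903 × 154.957 + 0.381868 × 155.944 + 0.439229 × 157.947
= 27.7223 + 59.5500 + 69.3749 = 156.6472 Da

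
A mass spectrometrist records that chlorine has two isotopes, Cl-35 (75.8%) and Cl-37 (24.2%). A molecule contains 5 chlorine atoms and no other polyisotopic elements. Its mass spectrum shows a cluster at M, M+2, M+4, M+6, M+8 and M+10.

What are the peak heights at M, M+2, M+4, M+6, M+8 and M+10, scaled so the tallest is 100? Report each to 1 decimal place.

62.6 : 100.0 : 63.9 : 20.4 : 3.3 : 0.2

Each Cl atom is independently Cl-35 (p = 0.758) or Cl-37 (q = 0.242); the cluster is the binomial expansion (p + q)^5.
P(M) = 0.758^5 = 0.250234
P(M+2) = 5 × 0.758^4 × 0.242^1 = 0.399450
P(M+4) = 10 × 0.758^3 × 0.242^2 = 0.255058
P(M+6) = 10 × 0.758^2 × 0.242^3 = 0.081430
P(M+8) = 5 × 0.758^1 × 0.242^4 = 0.012999
P(M+10) = 0.242^5 = 0.000830
The M+2 peak is largest (0.399450); scaling to 100 gives 62.6 : 100.0 : 63.9 : 20.4 : 3.3 : 0.2.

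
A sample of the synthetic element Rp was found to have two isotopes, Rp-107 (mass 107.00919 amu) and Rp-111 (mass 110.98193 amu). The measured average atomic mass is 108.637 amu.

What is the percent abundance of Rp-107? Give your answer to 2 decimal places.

Let x be the fractional abundance of Rp-107; then Rp-111 has abundance 1 − x.
107.00919·x + 110.98193·(1 − x) = 108.637
(107.00919 − 110.98193)·x = 108.637 − 110.98193
x = -2.34493 / -3.97274 = 0.59026 → 59.03% Rp-107, 40.97% Rp-111.

59.03%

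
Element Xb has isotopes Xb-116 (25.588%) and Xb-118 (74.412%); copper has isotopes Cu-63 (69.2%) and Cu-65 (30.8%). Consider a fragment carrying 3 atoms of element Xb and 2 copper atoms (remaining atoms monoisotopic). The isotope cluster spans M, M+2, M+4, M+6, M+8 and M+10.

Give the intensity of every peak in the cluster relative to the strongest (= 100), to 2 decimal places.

Element Xb pattern (n=3): 0.01675363 : 0.14616282 : 0.42505346 : 0.41203009
Copper pattern (n=2): 0.478864 : 0.426272 : 0.094864
Convolve the two distributions (both contribute in 2-u steps):
  M: 0.01675363×0.478864 = 0.008023
  M+2: 0.01675363×0.426272 + 0.14616282×0.478864 = 0.077134
  M+4: 0.01675363×0.094864 + 0.14616282×0.426272 + 0.42505346×0.478864 = 0.267437
  M+6: 0.14616282×0.094864 + 0.42505346×0.426272 + 0.41203009×0.478864 = 0.392360
  M+8: 0.42505346×0.094864 + 0.41203009×0.426272 = 0.215959
  M+10: 0.41203009×0.094864 = 0.039087
Scale to base peak (0.392360) = 100: 2.04 : 19.66 : 68.16 : 100.00 : 55.04 : 9.96

2.04 : 19.66 : 68.16 : 100.00 : 55.04 : 9.96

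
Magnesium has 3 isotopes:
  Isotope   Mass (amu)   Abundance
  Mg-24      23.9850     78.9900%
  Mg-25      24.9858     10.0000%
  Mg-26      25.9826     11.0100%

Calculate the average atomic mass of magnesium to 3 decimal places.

Weight each isotope mass by its fractional abundance: 0.789900 × 23.9850 + 0.100000 × 24.9858 + 0.110100 × 25.9826
= 18.94575 + 2.49858 + 2.86068 = 24.30501 amu

24.305 amu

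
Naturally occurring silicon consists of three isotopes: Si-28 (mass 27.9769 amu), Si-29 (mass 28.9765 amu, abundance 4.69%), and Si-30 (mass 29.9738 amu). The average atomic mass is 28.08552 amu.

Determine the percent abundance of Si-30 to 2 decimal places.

The remaining 95.31% is split between Si-28 (fraction x) and Si-30 (fraction 0.9531 − x).
Substituting: 27.9769x + 29.9738(0.9531 − x) = 26.72652215
(27.9769 − 29.9738)x = -1.84150663  ⇒  x = 0.92218, y = 0.03092
Si-28: 92.22%, Si-30: 3.09%.

3.09%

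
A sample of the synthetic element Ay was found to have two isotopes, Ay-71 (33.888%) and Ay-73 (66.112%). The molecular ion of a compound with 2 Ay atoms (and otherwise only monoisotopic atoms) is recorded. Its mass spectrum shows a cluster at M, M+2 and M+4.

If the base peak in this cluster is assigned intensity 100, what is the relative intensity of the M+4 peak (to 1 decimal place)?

97.5

Term probabilities: M 0.1148, M+2 0.4481, M+4 0.4371. Base peak = M+2.
P(M+2) = C(2,1) × 0.33888^1 × 0.66112^1 = 2 × 0.33888 × 0.66112 = 0.448081 (base)
P(M+4) = C(2,2) × 0.33888^0 × 0.66112^2 = 1 × 1.0000 × 0.43707965 = 0.437080
Relative intensity = 0.437080 / 0.448081 × 100 = 97.5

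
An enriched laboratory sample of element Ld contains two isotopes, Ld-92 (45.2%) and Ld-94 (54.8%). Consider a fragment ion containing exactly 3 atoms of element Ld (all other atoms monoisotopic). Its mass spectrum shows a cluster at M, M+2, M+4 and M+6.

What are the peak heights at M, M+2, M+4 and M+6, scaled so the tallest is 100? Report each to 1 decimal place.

22.7 : 82.5 : 100.0 : 40.4

Expanding (0.452 + 0.548)^3:
P(M) = 0.452^3 = 0.092345
P(M+2) = 3 × 0.452^2 × 0.548^1 = 0.335876
P(M+4) = 3 × 0.452^1 × 0.548^2 = 0.407212
P(M+6) = 0.548^3 = 0.164567
The M+4 peak is largest (0.407212); scaling to 100 gives 22.7 : 82.5 : 100.0 : 40.4.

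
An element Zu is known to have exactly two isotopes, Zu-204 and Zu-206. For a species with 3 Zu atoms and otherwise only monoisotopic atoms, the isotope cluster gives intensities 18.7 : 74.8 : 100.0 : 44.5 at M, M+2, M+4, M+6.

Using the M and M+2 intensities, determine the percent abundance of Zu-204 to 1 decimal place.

If p is the fraction of Zu that is Zu-204, then I(M+2)/I(M) = [C(3,1)·p^2·(1−p)] / p^3 = 3·(1−p)/p = 74.8/18.7 = 4.0000
(1−p)/p = 4.0000/3 = 1.3333  ⇒  p = 1/(1 + 1.3333) = 0.4286
Zu-204: 42.9%, Zu-206: 57.1%.

42.9%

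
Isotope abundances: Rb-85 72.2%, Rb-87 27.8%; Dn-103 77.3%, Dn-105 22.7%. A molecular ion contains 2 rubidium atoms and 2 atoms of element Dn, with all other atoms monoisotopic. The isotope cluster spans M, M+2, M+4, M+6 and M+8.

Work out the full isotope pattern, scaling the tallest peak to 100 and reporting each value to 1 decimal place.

Rubidium pattern (n=2): 0.521284 : 0.401432 : 0.077284
Element Dn pattern (n=2): 0.597529 : 0.350942 : 0.051529
Convolve the two distributions (both contribute in 2-u steps):
  M: 0.521284×0.597529 = 0.311482
  M+2: 0.521284×0.350942 + 0.401432×0.597529 = 0.422808
  M+4: 0.521284×0.051529 + 0.401432×0.350942 + 0.077284×0.597529 = 0.213920
  M+6: 0.401432×0.051529 + 0.077284×0.350942 = 0.047808
  M+8: 0.077284×0.051529 = 0.003982
Scale to base peak (0.422808) = 100: 73.7 : 100.0 : 50.6 : 11.3 : 0.9

73.7 : 100.0 : 50.6 : 11.3 : 0.9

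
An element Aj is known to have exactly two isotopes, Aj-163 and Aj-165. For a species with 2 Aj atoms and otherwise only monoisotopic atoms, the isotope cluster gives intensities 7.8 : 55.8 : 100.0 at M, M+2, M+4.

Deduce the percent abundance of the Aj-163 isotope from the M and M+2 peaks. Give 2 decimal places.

If p is the fraction of Aj that is Aj-163, then I(M+2)/I(M) = [C(2,1)·p^1·(1−p)] / p^2 = 2·(1−p)/p = 55.8/7.8 = 7.1538
(1−p)/p = 7.1538/2 = 3.5769  ⇒  p = 1/(1 + 3.5769) = 0.2185
Aj-163: 21.85%, Aj-165: 78.15%.

21.85%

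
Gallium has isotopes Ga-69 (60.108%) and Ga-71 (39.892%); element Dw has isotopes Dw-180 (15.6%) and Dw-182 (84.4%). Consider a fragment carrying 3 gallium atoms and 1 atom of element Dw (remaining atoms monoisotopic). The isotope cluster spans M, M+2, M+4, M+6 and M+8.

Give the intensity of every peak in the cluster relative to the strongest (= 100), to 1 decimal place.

8.3 : 61.2 : 100.0 : 61.5 : 13.1

Gallium pattern (n=3): 0.2171685 : 0.432386 : 0.2869625 : 0.063483
Element Dw pattern (n=1): 0.1560 : 0.8440
Convolve the two distributions (both contribute in 2-u steps):
  M: 0.2171685×0.1560 = 0.033878
  M+2: 0.2171685×0.8440 + 0.432386×0.1560 = 0.250742
  M+4: 0.432386×0.8440 + 0.2869625×0.1560 = 0.409700
  M+6: 0.2869625×0.8440 + 0.063483×0.1560 = 0.252100
  M+8: 0.063483×0.8440 = 0.053580
Scale to base peak (0.409700) = 100: 8.3 : 61.2 : 100.0 : 61.5 : 13.1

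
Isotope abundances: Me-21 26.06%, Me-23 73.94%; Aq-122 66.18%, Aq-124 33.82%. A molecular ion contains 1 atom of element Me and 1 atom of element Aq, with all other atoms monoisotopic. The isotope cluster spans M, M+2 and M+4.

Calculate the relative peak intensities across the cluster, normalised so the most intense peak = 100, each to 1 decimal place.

29.9 : 100.0 : 43.3

Element Me pattern (n=1): 0.2606 : 0.7394
Element Aq pattern (n=1): 0.6618 : 0.3382
Convolve the two distributions (both contribute in 2-u steps):
  M: 0.2606×0.6618 = 0.172465
  M+2: 0.2606×0.3382 + 0.7394×0.6618 = 0.577470
  M+4: 0.7394×0.3382 = 0.250065
Scale to base peak (0.577470) = 100: 29.9 : 100.0 : 43.3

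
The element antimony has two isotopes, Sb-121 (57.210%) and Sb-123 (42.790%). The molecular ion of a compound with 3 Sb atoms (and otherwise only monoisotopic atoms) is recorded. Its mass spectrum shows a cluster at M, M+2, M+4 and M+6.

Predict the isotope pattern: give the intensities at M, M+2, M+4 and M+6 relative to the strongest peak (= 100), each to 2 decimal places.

44.57 : 100.00 : 74.79 : 18.65

Expanding (0.57210 + 0.42790)^3:
P(M) = 0.57210^3 = 0.187247
P(M+2) = 3 × 0.57210^2 × 0.42790^1 = 0.420153
P(M+4) = 3 × 0.57210^1 × 0.42790^2 = 0.314252
P(M+6) = 0.42790^3 = 0.078348
The M+2 peak is largest (0.420153); scaling to 100 gives 44.57 : 100.00 : 74.79 : 18.65.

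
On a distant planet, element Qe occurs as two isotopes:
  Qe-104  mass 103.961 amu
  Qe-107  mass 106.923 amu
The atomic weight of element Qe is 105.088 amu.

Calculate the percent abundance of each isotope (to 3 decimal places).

Qe-104: 61.951%, Qe-107: 38.049%

Let x be the fractional abundance of Qe-104; then Qe-107 has abundance 1 − x.
103.961·x + 106.923·(1 − x) = 105.088
(103.961 − 106.923)·x = 105.088 − 106.923
x = -1.835 / -2.962 = 0.61951 → 61.951% Qe-104, 38.049% Qe-107.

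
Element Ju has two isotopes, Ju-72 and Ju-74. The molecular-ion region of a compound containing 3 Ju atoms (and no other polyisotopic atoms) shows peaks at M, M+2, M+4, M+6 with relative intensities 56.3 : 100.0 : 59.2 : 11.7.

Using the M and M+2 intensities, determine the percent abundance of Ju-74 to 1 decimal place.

If p is the fraction of Ju that is Ju-72, then I(M+2)/I(M) = [C(3,1)·p^2·(1−p)] / p^3 = 3·(1−p)/p = 100.0/56.3 = 1.7762
(1−p)/p = 1.7762/3 = 0.5921  ⇒  p = 1/(1 + 0.5921) = 0.6281
Ju-72: 62.8%, Ju-74: 37.2%.

37.2%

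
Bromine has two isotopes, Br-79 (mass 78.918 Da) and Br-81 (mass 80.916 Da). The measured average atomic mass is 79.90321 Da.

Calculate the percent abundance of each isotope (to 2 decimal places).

Br-79: 50.69%, Br-81: 49.31%

Writing the weighted mean with unknown fraction x of Br-79:
78.918·x + 80.916·(1 − x) = 79.90321
(78.918 − 80.916)·x = 79.90321 − 80.916
x = -1.01279 / -1.998 = 0.50690 → 50.69% Br-79, 49.31% Br-81.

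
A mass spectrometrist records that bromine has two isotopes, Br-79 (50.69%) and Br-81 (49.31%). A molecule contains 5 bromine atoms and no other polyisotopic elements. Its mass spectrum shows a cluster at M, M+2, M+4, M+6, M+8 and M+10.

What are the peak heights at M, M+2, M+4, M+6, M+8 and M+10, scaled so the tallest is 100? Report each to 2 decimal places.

10.57 : 51.40 : 100.00 : 97.28 : 47.31 : 9.21

The 5 Br atoms are independent, so intensities follow the terms of (0.5069 + 0.4931)^5.
P(M) = 0.5069^5 = 0.033467
P(M+2) = 5 × 0.5069^4 × 0.4931^1 = 0.162777
P(M+4) = 10 × 0.5069^3 × 0.4931^2 = 0.316692
P(M+6) = 10 × 0.5069^2 × 0.4931^3 = 0.308070
P(M+8) = 5 × 0.5069^1 × 0.4931^4 = 0.149842
P(M+10) = 0.4931^5 = 0.029152
The M+4 peak is largest (0.316692); scaling to 100 gives 10.57 : 51.40 : 100.00 : 97.28 : 47.31 : 9.21.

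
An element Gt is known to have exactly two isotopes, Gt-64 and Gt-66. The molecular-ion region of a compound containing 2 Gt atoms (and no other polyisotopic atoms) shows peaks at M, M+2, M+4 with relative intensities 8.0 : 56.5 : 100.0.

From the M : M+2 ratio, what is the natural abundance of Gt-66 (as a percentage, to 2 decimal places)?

77.93%

Write p for the Gt-64 fraction. I(M+2)/I(M) = [C(2,1)·p^1·(1−p)] / p^2 = 2·(1−p)/p = 56.5/8.0 = 7.0625
(1−p)/p = 7.0625/2 = 3.5312  ⇒  p = 1/(1 + 3.5312) = 0.2207
Gt-64: 22.07%, Gt-66: 77.93%.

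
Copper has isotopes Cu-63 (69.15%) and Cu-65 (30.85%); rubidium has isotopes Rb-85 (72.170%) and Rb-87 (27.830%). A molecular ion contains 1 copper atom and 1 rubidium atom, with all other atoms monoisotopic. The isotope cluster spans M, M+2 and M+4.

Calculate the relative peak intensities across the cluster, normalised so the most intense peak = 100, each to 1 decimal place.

Copper pattern (n=1): 0.6915 : 0.3085
Rubidium pattern (n=1): 0.7217 : 0.2783
Convolve the two distributions (both contribute in 2-u steps):
  M: 0.6915×0.7217 = 0.499056
  M+2: 0.6915×0.2783 + 0.3085×0.7217 = 0.415089
  M+4: 0.3085×0.2783 = 0.085856
Scale to base peak (0.499056) = 100: 100.0 : 83.2 : 17.2

100.0 : 83.2 : 17.2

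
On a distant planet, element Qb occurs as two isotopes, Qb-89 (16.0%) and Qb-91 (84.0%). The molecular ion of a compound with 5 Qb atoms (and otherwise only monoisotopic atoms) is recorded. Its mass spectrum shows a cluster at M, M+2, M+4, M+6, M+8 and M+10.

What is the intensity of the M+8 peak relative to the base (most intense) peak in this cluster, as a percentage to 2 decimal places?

(0.160 + 0.840)^5 gives M 0.0001, M+2 0.0028, M+4 0.0289, M+6 0.1517, M+8 0.3983, M+10 0.4182; the largest is M+10.
P(M+10) = C(5,5) × 0.160^0 × 0.840^5 = 1 × 1.0000 × 0.41821194 = 0.418212 (base)
P(M+8) = C(5,4) × 0.160^1 × 0.840^4 = 5 × 0.1600 × 0.49787136 = 0.398297
Relative intensity = 0.398297 / 0.418212 × 100 = 95.24

95.24%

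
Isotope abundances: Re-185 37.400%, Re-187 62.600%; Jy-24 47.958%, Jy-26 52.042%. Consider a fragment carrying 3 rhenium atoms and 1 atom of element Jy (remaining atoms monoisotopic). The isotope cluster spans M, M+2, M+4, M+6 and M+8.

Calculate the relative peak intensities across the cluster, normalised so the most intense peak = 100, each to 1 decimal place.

7.2 : 44.1 : 100.0 : 99.7 : 36.7

Rhenium pattern (n=3): 0.05231362 : 0.26268713 : 0.43968487 : 0.24531438
Element Jy pattern (n=1): 0.47958 : 0.52042
Convolve the two distributions (both contribute in 2-u steps):
  M: 0.05231362×0.47958 = 0.025089
  M+2: 0.05231362×0.52042 + 0.26268713×0.47958 = 0.153205
  M+4: 0.26268713×0.52042 + 0.43968487×0.47958 = 0.347572
  M+6: 0.43968487×0.52042 + 0.24531438×0.47958 = 0.346469
  M+8: 0.24531438×0.52042 = 0.127667
Scale to base peak (0.347572) = 100: 7.2 : 44.1 : 100.0 : 99.7 : 36.7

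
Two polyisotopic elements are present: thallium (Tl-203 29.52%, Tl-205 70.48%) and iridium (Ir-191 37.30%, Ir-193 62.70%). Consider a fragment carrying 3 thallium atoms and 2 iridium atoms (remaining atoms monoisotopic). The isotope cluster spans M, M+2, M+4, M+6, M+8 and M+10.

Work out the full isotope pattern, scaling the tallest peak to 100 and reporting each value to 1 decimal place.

Thallium pattern (n=3): 0.02572463 : 0.18425524 : 0.43991564 : 0.35010449
Iridium pattern (n=2): 0.139129 : 0.467742 : 0.393129
Convolve the two distributions (both contribute in 2-u steps):
  M: 0.02572463×0.139129 = 0.003579
  M+2: 0.02572463×0.467742 + 0.18425524×0.139129 = 0.037668
  M+4: 0.02572463×0.393129 + 0.18425524×0.467742 + 0.43991564×0.139129 = 0.157502
  M+6: 0.18425524×0.393129 + 0.43991564×0.467742 + 0.35010449×0.139129 = 0.326913
  M+8: 0.43991564×0.393129 + 0.35010449×0.467742 = 0.336702
  M+10: 0.35010449×0.393129 = 0.137636
Scale to base peak (0.336702) = 100: 1.1 : 11.2 : 46.8 : 97.1 : 100.0 : 40.9

1.1 : 11.2 : 46.8 : 97.1 : 100.0 : 40.9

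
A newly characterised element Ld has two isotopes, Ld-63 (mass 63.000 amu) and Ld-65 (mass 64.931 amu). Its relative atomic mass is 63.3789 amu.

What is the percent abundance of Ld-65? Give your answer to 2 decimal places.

With x = fraction of Ld-63 (so Ld-65 is 1 − x):
63.000·x + 64.931·(1 − x) = 63.3789
(63.000 − 64.931)·x = 63.3789 − 64.931
x = -1.5521 / -1.931 = 0.80378 → 80.38% Ld-63, 19.62% Ld-65.

19.62%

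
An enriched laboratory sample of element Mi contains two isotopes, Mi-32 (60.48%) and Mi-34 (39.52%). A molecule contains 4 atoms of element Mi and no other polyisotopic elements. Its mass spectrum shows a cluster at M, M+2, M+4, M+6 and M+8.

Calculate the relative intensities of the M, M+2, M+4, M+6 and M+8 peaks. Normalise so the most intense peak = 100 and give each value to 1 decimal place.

Expanding (0.6048 + 0.3952)^4:
P(M) = 0.6048^4 = 0.133797
P(M+2) = 4 × 0.6048^3 × 0.3952^1 = 0.349713
P(M+4) = 6 × 0.6048^2 × 0.3952^2 = 0.342775
P(M+6) = 4 × 0.6048^1 × 0.3952^3 = 0.149322
P(M+8) = 0.3952^4 = 0.024393
The M+2 peak is largest (0.349713); scaling to 100 gives 38.3 : 100.0 : 98.0 : 42.7 : 7.0.

38.3 : 100.0 : 98.0 : 42.7 : 7.0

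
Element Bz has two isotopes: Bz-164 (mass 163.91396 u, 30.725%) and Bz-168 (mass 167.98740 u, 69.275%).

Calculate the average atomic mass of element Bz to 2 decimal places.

Ar = Σ fᵢ·mᵢ = 0.30725 × 163.91396 + 0.69275 × 167.98740
= 50.362564 + 116.373271 = 166.735835 u

166.74 u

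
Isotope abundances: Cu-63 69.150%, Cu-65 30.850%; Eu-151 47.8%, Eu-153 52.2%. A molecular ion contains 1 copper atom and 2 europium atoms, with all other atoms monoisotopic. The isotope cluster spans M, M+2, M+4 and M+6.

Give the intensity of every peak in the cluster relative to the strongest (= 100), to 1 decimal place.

38.0 : 100.0 : 82.4 : 20.2

Copper pattern (n=1): 0.6915 : 0.3085
Europium pattern (n=2): 0.228484 : 0.499032 : 0.272484
Convolve the two distributions (both contribute in 2-u steps):
  M: 0.6915×0.228484 = 0.157997
  M+2: 0.6915×0.499032 + 0.3085×0.228484 = 0.415568
  M+4: 0.6915×0.272484 + 0.3085×0.499032 = 0.342374
  M+6: 0.3085×0.272484 = 0.084061
Scale to base peak (0.415568) = 100: 38.0 : 100.0 : 82.4 : 20.2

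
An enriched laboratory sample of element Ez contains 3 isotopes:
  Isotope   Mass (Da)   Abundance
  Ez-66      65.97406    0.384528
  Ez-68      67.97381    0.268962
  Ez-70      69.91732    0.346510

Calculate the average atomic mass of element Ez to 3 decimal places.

67.878 Da

The abundance-weighted mean is 0.384528 × 65.97406 + 0.268962 × 67.97381 + 0.346510 × 69.91732
= 25.368873 + 18.282372 + 24.227051 = 67.878296 Da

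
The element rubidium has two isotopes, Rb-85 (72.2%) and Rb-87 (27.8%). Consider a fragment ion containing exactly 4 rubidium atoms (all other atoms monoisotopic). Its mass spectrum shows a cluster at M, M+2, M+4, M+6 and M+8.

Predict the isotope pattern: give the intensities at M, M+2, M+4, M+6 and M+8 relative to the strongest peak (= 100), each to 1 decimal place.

Each Rb atom is independently Rb-85 (p = 0.722) or Rb-87 (q = 0.278); the cluster is the binomial expansion (p + q)^4.
P(M) = 0.722^4 = 0.271737
P(M+2) = 4 × 0.722^3 × 0.278^1 = 0.418520
P(M+4) = 6 × 0.722^2 × 0.278^2 = 0.241721
P(M+6) = 4 × 0.722^1 × 0.278^3 = 0.062049
P(M+8) = 0.278^4 = 0.005973
The M+2 peak is largest (0.418520); scaling to 100 gives 64.9 : 100.0 : 57.8 : 14.8 : 1.4.

64.9 : 100.0 : 57.8 : 14.8 : 1.4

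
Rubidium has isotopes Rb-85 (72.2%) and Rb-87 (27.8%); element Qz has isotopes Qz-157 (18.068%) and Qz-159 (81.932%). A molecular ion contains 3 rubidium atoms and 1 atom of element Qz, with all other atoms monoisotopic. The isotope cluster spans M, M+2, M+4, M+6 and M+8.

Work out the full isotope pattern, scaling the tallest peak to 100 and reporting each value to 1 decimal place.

Rubidium pattern (n=3): 0.37636705 : 0.43475086 : 0.16739714 : 0.02148495
Element Qz pattern (n=1): 0.18068 : 0.81932
Convolve the two distributions (both contribute in 2-u steps):
  M: 0.37636705×0.18068 = 0.068002
  M+2: 0.37636705×0.81932 + 0.43475086×0.18068 = 0.386916
  M+4: 0.43475086×0.81932 + 0.16739714×0.18068 = 0.386445
  M+6: 0.16739714×0.81932 + 0.02148495×0.18068 = 0.141034
  M+8: 0.02148495×0.81932 = 0.017603
Scale to base peak (0.386916) = 100: 17.6 : 100.0 : 99.9 : 36.5 : 4.5

17.6 : 100.0 : 99.9 : 36.5 : 4.5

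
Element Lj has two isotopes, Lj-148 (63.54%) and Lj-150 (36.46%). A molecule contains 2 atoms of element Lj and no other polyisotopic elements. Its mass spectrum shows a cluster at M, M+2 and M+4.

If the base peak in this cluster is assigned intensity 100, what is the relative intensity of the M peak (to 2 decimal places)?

87.14

Binomial terms of (0.6354 + 0.3646)^2: M 0.4037, M+2 0.4633, M+4 0.1329 → M+2 is the base peak.
P(M+2) = C(2,1) × 0.6354^1 × 0.3646^1 = 2 × 0.6354 × 0.3646 = 0.463334 (base)
P(M) = C(2,0) × 0.6354^2 × 0.3646^0 = 1 × 0.40373316 × 1.0000 = 0.403733
Relative intensity = 0.403733 / 0.463334 × 100 = 87.14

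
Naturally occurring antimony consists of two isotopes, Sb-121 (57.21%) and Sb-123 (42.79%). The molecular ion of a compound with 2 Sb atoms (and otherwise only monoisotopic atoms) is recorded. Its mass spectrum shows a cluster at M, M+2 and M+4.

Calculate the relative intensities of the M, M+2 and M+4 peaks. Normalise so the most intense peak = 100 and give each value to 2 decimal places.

66.85 : 100.00 : 37.40

Each Sb atom is independently Sb-121 (p = 0.5721) or Sb-123 (q = 0.4279); the cluster is the binomial expansion (p + q)^2.
P(M) = 0.5721^2 = 0.327298
P(M+2) = 2 × 0.5721^1 × 0.4279^1 = 0.489603
P(M+4) = 0.4279^2 = 0.183098
The M+2 peak is largest (0.489603); scaling to 100 gives 66.85 : 100.00 : 37.40.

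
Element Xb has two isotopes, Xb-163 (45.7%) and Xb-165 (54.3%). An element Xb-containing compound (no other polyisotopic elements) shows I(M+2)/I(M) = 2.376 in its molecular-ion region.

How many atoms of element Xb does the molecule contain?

For n independent Xb atoms, I(M+2)/I(M) = n · (abundance Xb-165) / (abundance Xb-163) = n · 0.543/0.457.
n = 2.376 × 0.457/0.543 = 2.00 ≈ 2

2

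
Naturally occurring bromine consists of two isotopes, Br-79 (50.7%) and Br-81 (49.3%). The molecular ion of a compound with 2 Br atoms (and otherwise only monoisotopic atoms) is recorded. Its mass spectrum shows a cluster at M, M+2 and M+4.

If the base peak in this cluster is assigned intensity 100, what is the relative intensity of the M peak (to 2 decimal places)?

(0.507 + 0.493)^2 gives M 0.2570, M+2 0.4999, M+4 0.2430; the largest is M+2.
P(M+2) = C(2,1) × 0.507^1 × 0.493^1 = 2 × 0.5070 × 0.4930 = 0.499902 (base)
P(M) = C(2,0) × 0.507^2 × 0.493^0 = 1 × 0.257049 × 1.0000 = 0.257049
Relative intensity = 0.257049 / 0.499902 × 100 = 51.42

51.42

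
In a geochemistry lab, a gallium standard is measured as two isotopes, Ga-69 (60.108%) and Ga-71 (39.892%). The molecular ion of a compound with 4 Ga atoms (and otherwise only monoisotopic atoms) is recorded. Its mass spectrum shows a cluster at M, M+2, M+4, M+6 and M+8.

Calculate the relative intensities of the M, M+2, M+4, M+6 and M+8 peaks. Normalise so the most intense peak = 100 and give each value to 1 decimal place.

Expanding (0.60108 + 0.39892)^4:
P(M) = 0.60108^4 = 0.130536
P(M+2) = 4 × 0.60108^3 × 0.39892^1 = 0.346531
P(M+4) = 6 × 0.60108^2 × 0.39892^2 = 0.344975
P(M+6) = 4 × 0.60108^1 × 0.39892^3 = 0.152633
P(M+8) = 0.39892^4 = 0.025325
The M+2 peak is largest (0.346531); scaling to 100 gives 37.7 : 100.0 : 99.6 : 44.0 : 7.3.

37.7 : 100.0 : 99.6 : 44.0 : 7.3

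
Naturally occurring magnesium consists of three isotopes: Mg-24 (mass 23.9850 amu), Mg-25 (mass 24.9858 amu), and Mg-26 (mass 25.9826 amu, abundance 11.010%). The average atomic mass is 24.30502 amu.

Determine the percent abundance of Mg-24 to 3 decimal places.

Let x and y be the fractions of Mg-24 and Mg-25. Then x + y = 1 − 0.11010 = 0.88990 and 23.9850x + 24.9858y = 24.30502 − 0.11010×25.9826 = 21.44433574.
Substituting: 23.9850x + 24.9858(0.88990 − x) = 21.44433574
(23.9850 − 24.9858)x = -0.79052768  ⇒  x = 0.78990, y = 0.10000
Mg-24: 78.990%, Mg-25: 10.000%.

78.990%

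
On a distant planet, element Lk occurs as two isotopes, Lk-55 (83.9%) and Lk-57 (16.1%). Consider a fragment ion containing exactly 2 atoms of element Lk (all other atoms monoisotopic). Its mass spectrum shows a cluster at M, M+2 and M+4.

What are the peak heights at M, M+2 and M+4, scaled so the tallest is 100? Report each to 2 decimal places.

100.00 : 38.38 : 3.68

Each Lk atom is independently Lk-55 (p = 0.839) or Lk-57 (q = 0.161); the cluster is the binomial expansion (p + q)^2.
P(M) = 0.839^2 = 0.703921
P(M+2) = 2 × 0.839^1 × 0.161^1 = 0.270158
P(M+4) = 0.161^2 = 0.025921
The M peak is largest (0.703921); scaling to 100 gives 100.00 : 38.38 : 3.68.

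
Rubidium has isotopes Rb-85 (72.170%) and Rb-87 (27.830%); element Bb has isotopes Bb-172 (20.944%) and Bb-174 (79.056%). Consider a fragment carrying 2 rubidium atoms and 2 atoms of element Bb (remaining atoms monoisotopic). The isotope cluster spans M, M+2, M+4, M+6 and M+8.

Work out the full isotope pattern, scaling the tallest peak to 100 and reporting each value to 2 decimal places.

Rubidium pattern (n=2): 0.52085089 : 0.40169822 : 0.07745089
Element Bb pattern (n=2): 0.04386511 : 0.33114977 : 0.62498511
Convolve the two distributions (both contribute in 2-u steps):
  M: 0.52085089×0.04386511 = 0.022847
  M+2: 0.52085089×0.33114977 + 0.40169822×0.04386511 = 0.190100
  M+4: 0.52085089×0.62498511 + 0.40169822×0.33114977 + 0.07745089×0.04386511 = 0.461944
  M+6: 0.40169822×0.62498511 + 0.07745089×0.33114977 = 0.276703
  M+8: 0.07745089×0.62498511 = 0.048406
Scale to base peak (0.461944) = 100: 4.95 : 41.15 : 100.00 : 59.90 : 10.48

4.95 : 41.15 : 100.00 : 59.90 : 10.48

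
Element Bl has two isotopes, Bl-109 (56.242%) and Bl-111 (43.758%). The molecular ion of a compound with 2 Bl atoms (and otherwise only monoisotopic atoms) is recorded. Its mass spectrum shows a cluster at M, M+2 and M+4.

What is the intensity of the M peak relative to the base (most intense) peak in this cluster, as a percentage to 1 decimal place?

64.3%

Binomial terms of (0.56242 + 0.43758)^2: M 0.3163, M+2 0.4922, M+4 0.1915 → M+2 is the base peak.
P(M+2) = C(2,1) × 0.56242^1 × 0.43758^1 = 2 × 0.56242 × 0.43758 = 0.492207 (base)
P(M) = C(2,0) × 0.56242^2 × 0.43758^0 = 1 × 0.31631626 × 1.0000 = 0.316316
Relative intensity = 0.316316 / 0.492207 × 100 = 64.3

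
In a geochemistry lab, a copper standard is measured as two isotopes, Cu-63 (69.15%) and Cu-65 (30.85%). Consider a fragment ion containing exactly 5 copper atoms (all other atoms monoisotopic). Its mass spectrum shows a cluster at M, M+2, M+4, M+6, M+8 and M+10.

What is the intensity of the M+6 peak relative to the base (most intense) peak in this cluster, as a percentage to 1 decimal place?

(0.6915 + 0.3085)^5 gives M 0.1581, M+2 0.3527, M+4 0.3147, M+6 0.1404, M+8 0.0313, M+10 0.0028; the largest is M+2.
P(M+2) = C(5,1) × 0.6915^4 × 0.3085^1 = 5 × 0.2286487 × 0.3085 = 0.352691 (base)
P(M+6) = C(5,3) × 0.6915^2 × 0.3085^3 = 10 × 0.47817225 × 0.02936064 = 0.140394
Relative intensity = 0.140394 / 0.352691 × 100 = 39.8

39.8%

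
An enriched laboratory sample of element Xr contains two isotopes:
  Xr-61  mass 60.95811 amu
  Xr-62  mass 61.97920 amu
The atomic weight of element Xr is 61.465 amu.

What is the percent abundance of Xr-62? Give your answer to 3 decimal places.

Let x be the fractional abundance of Xr-61; then Xr-62 has abundance 1 − x.
60.95811·x + 61.97920·(1 − x) = 61.465
(60.95811 − 61.97920)·x = 61.465 − 61.97920
x = -0.51420 / -1.02109 = 0.50358 → 50.358% Xr-61, 49.642% Xr-62.

49.642%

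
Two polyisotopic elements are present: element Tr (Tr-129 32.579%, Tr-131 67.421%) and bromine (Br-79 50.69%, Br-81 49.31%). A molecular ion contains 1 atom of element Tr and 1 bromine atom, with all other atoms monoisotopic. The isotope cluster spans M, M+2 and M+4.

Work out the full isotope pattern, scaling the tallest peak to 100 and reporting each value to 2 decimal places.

32.87 : 100.00 : 66.17

Element Tr pattern (n=1): 0.32579 : 0.67421
Bromine pattern (n=1): 0.5069 : 0.4931
Convolve the two distributions (both contribute in 2-u steps):
  M: 0.32579×0.5069 = 0.165143
  M+2: 0.32579×0.4931 + 0.67421×0.5069 = 0.502404
  M+4: 0.67421×0.4931 = 0.332453
Scale to base peak (0.502404) = 100: 32.87 : 100.00 : 66.17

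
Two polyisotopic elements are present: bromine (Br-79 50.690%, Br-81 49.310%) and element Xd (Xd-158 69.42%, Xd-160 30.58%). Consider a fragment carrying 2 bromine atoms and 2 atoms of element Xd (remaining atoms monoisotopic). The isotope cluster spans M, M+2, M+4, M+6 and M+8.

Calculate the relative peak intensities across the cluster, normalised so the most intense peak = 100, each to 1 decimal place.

35.0 : 99.0 : 100.0 : 42.4 : 6.4

Bromine pattern (n=2): 0.25694761 : 0.49990478 : 0.24314761
Element Xd pattern (n=2): 0.48191364 : 0.42457272 : 0.09351364
Convolve the two distributions (both contribute in 2-u steps):
  M: 0.25694761×0.48191364 = 0.123827
  M+2: 0.25694761×0.42457272 + 0.49990478×0.48191364 = 0.350004
  M+4: 0.25694761×0.09351364 + 0.49990478×0.42457272 + 0.24314761×0.48191364 = 0.353450
  M+6: 0.49990478×0.09351364 + 0.24314761×0.42457272 = 0.149982
  M+8: 0.24314761×0.09351364 = 0.022738
Scale to base peak (0.353450) = 100: 35.0 : 99.0 : 100.0 : 42.4 : 6.4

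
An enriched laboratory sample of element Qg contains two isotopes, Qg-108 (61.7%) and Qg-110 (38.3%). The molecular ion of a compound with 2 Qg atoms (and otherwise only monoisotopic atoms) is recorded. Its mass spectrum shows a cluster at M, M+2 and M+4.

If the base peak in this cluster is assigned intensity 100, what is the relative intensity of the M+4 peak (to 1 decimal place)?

(0.617 + 0.383)^2 gives M 0.3807, M+2 0.4726, M+4 0.1467; the largest is M+2.
P(M+2) = C(2,1) × 0.617^1 × 0.383^1 = 2 × 0.6170 × 0.3830 = 0.472622 (base)
P(M+4) = C(2,2) × 0.617^0 × 0.383^2 = 1 × 1.0000 × 0.146689 = 0.146689
Relative intensity = 0.146689 / 0.472622 × 100 = 31.0

31.0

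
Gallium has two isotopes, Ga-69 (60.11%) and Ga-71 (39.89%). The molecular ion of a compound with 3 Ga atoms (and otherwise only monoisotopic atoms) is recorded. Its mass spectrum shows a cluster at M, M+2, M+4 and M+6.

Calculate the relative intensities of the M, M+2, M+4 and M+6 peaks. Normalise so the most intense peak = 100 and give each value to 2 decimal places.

50.23 : 100.00 : 66.36 : 14.68

Each Ga atom is independently Ga-69 (p = 0.6011) or Ga-71 (q = 0.3989); the cluster is the binomial expansion (p + q)^3.
P(M) = 0.6011^3 = 0.217190
P(M+2) = 3 × 0.6011^2 × 0.3989^1 = 0.432393
P(M+4) = 3 × 0.6011^1 × 0.3989^2 = 0.286943
P(M+6) = 0.3989^3 = 0.063473
The M+2 peak is largest (0.432393); scaling to 100 gives 50.23 : 100.00 : 66.36 : 14.68.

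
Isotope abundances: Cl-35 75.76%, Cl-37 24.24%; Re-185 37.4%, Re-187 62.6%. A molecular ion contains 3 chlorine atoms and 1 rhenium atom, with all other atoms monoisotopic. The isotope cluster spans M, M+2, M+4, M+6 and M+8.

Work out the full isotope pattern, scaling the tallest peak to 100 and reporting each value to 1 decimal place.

38.0 : 100.0 : 72.7 : 20.8 : 2.1

Chlorine pattern (n=3): 0.4348304 : 0.41738208 : 0.13354464 : 0.01424288
Rhenium pattern (n=1): 0.3740 : 0.6260
Convolve the two distributions (both contribute in 2-u steps):
  M: 0.4348304×0.3740 = 0.162627
  M+2: 0.4348304×0.6260 + 0.41738208×0.3740 = 0.428305
  M+4: 0.41738208×0.6260 + 0.13354464×0.3740 = 0.311227
  M+6: 0.13354464×0.6260 + 0.01424288×0.3740 = 0.088926
  M+8: 0.01424288×0.6260 = 0.008916
Scale to base peak (0.428305) = 100: 38.0 : 100.0 : 72.7 : 20.8 : 2.1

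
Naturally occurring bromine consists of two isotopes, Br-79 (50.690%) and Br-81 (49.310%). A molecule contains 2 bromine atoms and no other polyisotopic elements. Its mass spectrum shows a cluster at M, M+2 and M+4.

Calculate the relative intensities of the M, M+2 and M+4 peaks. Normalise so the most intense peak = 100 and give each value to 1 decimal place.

51.4 : 100.0 : 48.6

Expanding (0.50690 + 0.49310)^2:
P(M) = 0.50690^2 = 0.256948
P(M+2) = 2 × 0.50690^1 × 0.49310^1 = 0.499905
P(M+4) = 0.49310^2 = 0.243148
The M+2 peak is largest (0.499905); scaling to 100 gives 51.4 : 100.0 : 48.6.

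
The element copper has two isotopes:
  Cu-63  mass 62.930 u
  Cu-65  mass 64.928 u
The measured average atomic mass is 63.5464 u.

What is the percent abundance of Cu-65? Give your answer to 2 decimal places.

30.85%

With x = fraction of Cu-63 (so Cu-65 is 1 − x):
62.930·x + 64.928·(1 − x) = 63.5464
(62.930 − 64.928)·x = 63.5464 − 64.928
x = -1.3816 / -1.998 = 0.69149 → 69.15% Cu-63, 30.85% Cu-65.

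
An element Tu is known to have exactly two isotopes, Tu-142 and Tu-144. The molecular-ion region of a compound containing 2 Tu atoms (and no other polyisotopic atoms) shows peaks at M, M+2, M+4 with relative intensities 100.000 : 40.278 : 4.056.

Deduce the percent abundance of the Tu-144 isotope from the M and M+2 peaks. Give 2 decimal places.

16.76%

If p is the fraction of Tu that is Tu-142, then I(M+2)/I(M) = [C(2,1)·p^1·(1−p)] / p^2 = 2·(1−p)/p = 40.278/100.000 = 0.4028
(1−p)/p = 0.4028/2 = 0.2014  ⇒  p = 1/(1 + 0.2014) = 0.8324
Tu-142: 83.24%, Tu-144: 16.76%.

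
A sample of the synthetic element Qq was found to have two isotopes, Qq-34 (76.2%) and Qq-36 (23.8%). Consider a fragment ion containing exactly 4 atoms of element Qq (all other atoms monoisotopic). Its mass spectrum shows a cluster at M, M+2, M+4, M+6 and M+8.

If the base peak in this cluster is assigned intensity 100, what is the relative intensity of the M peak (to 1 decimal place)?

Binomial terms of (0.762 + 0.238)^4: M 0.3371, M+2 0.4212, M+4 0.1973, M+6 0.0411, M+8 0.0032 → M+2 is the base peak.
P(M+2) = C(4,1) × 0.762^3 × 0.238^1 = 4 × 0.44245073 × 0.2380 = 0.421213 (base)
P(M) = C(4,0) × 0.762^4 × 0.238^0 = 1 × 0.33714745 × 1.0000 = 0.337147
Relative intensity = 0.337147 / 0.421213 × 100 = 80.0

80.0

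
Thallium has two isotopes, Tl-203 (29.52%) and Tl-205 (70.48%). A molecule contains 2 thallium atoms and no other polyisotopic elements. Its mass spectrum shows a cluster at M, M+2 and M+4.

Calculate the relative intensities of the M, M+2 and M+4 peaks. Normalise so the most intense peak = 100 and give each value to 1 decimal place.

17.5 : 83.8 : 100.0

Each Tl atom is independently Tl-203 (p = 0.2952) or Tl-205 (q = 0.7048); the cluster is the binomial expansion (p + q)^2.
P(M) = 0.2952^2 = 0.087143
P(M+2) = 2 × 0.2952^1 × 0.7048^1 = 0.416114
P(M+4) = 0.7048^2 = 0.496743
The M+4 peak is largest (0.496743); scaling to 100 gives 17.5 : 83.8 : 100.0.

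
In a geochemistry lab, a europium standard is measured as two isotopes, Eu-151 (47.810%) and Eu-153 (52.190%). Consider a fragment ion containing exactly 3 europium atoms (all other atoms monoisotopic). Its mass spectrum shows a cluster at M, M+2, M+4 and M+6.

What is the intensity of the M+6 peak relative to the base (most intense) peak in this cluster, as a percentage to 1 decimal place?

36.4%

Binomial terms of (0.47810 + 0.52190)^3: M 0.1093, M+2 0.3579, M+4 0.3907, M+6 0.1422 → M+4 is the base peak.
P(M+4) = C(3,2) × 0.47810^1 × 0.52190^2 = 3 × 0.4781 × 0.27237961 = 0.390674 (base)
P(M+6) = C(3,3) × 0.47810^0 × 0.52190^3 = 1 × 1.0000 × 0.14215492 = 0.142155
Relative intensity = 0.142155 / 0.390674 × 100 = 36.4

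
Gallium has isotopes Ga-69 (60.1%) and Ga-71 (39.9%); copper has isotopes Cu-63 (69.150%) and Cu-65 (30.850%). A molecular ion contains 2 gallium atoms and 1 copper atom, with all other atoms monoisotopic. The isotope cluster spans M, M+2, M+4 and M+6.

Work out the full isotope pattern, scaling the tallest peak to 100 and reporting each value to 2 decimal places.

56.37 : 100.00 : 58.24 : 11.08

Gallium pattern (n=2): 0.361201 : 0.479598 : 0.159201
Copper pattern (n=1): 0.6915 : 0.3085
Convolve the two distributions (both contribute in 2-u steps):
  M: 0.361201×0.6915 = 0.249770
  M+2: 0.361201×0.3085 + 0.479598×0.6915 = 0.443073
  M+4: 0.479598×0.3085 + 0.159201×0.6915 = 0.258043
  M+6: 0.159201×0.3085 = 0.049114
Scale to base peak (0.443073) = 100: 56.37 : 100.00 : 58.24 : 11.08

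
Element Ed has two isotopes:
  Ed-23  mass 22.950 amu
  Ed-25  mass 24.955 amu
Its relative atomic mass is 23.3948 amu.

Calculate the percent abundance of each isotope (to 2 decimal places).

Writing the weighted mean with unknown fraction x of Ed-23:
22.950·x + 24.955·(1 − x) = 23.3948
(22.950 − 24.955)·x = 23.3948 − 24.955
x = -1.5602 / -2.005 = 0.77815 → 77.82% Ed-23, 22.18% Ed-25.

Ed-23: 77.82%, Ed-25: 22.18%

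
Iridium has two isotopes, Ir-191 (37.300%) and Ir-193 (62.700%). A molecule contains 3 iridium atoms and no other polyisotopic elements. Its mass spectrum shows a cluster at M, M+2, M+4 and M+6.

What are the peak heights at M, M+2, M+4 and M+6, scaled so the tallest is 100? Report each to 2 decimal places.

The 3 Ir atoms are independent, so intensities follow the terms of (0.37300 + 0.62700)^3.
P(M) = 0.37300^3 = 0.051895
P(M+2) = 3 × 0.37300^2 × 0.62700^1 = 0.261702
P(M+4) = 3 × 0.37300^1 × 0.62700^2 = 0.439911
P(M+6) = 0.62700^3 = 0.246492
The M+4 peak is largest (0.439911); scaling to 100 gives 11.80 : 59.49 : 100.00 : 56.03.

11.80 : 59.49 : 100.00 : 56.03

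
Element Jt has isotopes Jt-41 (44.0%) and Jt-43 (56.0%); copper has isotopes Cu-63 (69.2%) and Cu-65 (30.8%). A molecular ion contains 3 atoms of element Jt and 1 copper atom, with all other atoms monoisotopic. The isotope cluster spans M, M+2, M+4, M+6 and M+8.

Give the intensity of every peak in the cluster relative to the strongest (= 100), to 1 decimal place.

Element Jt pattern (n=3): 0.085184 : 0.325248 : 0.413952 : 0.175616
Copper pattern (n=1): 0.6920 : 0.3080
Convolve the two distributions (both contribute in 2-u steps):
  M: 0.085184×0.6920 = 0.058947
  M+2: 0.085184×0.3080 + 0.325248×0.6920 = 0.251308
  M+4: 0.325248×0.3080 + 0.413952×0.6920 = 0.386631
  M+6: 0.413952×0.3080 + 0.175616×0.6920 = 0.249023
  M+8: 0.175616×0.3080 = 0.054090
Scale to base peak (0.386631) = 100: 15.2 : 65.0 : 100.0 : 64.4 : 14.0

15.2 : 65.0 : 100.0 : 64.4 : 14.0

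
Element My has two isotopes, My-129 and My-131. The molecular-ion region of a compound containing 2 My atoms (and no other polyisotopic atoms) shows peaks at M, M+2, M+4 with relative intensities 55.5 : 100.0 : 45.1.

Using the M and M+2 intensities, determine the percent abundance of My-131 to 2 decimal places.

47.39%

Let p = fractional abundance of My-129. I(M+2)/I(M) = [C(2,1)·p^1·(1−p)] / p^2 = 2·(1−p)/p = 100.0/55.5 = 1.8018
(1−p)/p = 1.8018/2 = 0.9009  ⇒  p = 1/(1 + 0.9009) = 0.5261
My-129: 52.61%, My-131: 47.39%.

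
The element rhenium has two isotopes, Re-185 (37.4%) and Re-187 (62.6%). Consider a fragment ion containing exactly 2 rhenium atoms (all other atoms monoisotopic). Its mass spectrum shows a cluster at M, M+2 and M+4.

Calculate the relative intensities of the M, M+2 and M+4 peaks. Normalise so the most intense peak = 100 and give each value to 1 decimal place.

29.9 : 100.0 : 83.7

Each Re atom is independently Re-185 (p = 0.374) or Re-187 (q = 0.626); the cluster is the binomial expansion (p + q)^2.
P(M) = 0.374^2 = 0.139876
P(M+2) = 2 × 0.374^1 × 0.626^1 = 0.468248
P(M+4) = 0.626^2 = 0.391876
The M+2 peak is largest (0.468248); scaling to 100 gives 29.9 : 100.0 : 83.7.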